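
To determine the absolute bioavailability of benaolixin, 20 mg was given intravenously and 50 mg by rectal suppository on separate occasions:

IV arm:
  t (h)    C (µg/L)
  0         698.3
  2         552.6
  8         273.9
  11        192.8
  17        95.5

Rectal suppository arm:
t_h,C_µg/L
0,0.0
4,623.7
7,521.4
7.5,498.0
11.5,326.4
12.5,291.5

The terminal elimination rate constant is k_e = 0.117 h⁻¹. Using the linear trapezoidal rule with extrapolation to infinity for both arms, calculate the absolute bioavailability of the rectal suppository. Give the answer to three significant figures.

F = 0.502

Trapezoidal AUC_0→17 (IV):
  [0→2]: (698.3+552.6)/2 × 2 = 1250.9
  [2→8]: (552.6+273.9)/2 × 6 = 2479.5
  [8→11]: (273.9+192.8)/2 × 3 = 700.05
  [11→17]: (192.8+95.5)/2 × 6 = 864.9
  Sum = 5295.35 µg/L·h
IV tail: 95.5/0.117 = 816.239; AUC_iv,0→∞ = 5295.35 + 816.239 = 6111.589 µg/L·h
Trapezoidal AUC_0→12.5 (rectal suppository):
  [0→4]: (0.0+623.7)/2 × 4 = 1247.4
  [4→7]: (623.7+521.4)/2 × 3 = 1717.65
  [7→7.5]: (521.4+498.0)/2 × 0.5 = 254.85
  [7.5→11.5]: (498.0+326.4)/2 × 4 = 1648.8
  [11.5→12.5]: (326.4+291.5)/2 × 1 = 308.95
  Sum = 5177.65 µg/L·h
rectal suppository tail: 291.5/0.117 = 2491.453; AUC_ev,0→∞ = 5177.65 + 2491.453 = 7669.103 µg/L·h
F = (AUC_ev/D_ev)/(AUC_iv/D_iv) = (7669.103/50)/(6111.589/20) = 153.38206/305.57945 = 0.5019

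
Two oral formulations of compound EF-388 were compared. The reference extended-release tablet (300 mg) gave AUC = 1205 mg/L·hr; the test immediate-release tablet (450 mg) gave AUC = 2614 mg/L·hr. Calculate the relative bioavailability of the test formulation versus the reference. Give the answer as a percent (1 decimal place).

F_rel = 144.6%

F_rel = (AUC_test/D_test) / (AUC_ref/D_ref)
      = (2614/450) / (1205/300)
      = 5.80889 / 4.01667 = 1.4462 = 144.62%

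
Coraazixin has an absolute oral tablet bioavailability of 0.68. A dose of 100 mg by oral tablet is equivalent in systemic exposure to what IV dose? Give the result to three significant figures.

Systemic exposure from an extravascular dose = F × D_ev, so the equivalent IV dose is F × D_ev.
D_iv = F × D_ev = 0.68 × 100 = 68 mg

D_iv = 68.0 mg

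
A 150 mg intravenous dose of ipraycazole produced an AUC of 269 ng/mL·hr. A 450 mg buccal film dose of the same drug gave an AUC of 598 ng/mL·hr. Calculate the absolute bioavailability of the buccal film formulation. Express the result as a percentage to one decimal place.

F = (AUC_ev / D_ev) / (AUC_iv / D_iv)
  = (598/450) / (269/150)
  = 1.32889 / 1.79333 = 0.7410
  = 74.10%

F = 74.1%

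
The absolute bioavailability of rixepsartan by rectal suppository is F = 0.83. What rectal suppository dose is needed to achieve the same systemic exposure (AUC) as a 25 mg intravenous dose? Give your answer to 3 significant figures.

For equal systemic exposure: F × D_ev = D_iv
D_ev = D_iv / F = 25 / 0.83 = 30.1205 mg

D_rectal = 30.1 mg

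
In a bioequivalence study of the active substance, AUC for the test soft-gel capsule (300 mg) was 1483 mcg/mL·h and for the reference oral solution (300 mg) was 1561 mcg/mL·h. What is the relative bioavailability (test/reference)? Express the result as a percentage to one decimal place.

F_rel = (AUC_test/D_test) / (AUC_ref/D_ref)
      = (1483/300) / (1561/300)
      = 4.94333 / 5.20333 = 0.9500 = 95.00%

F_rel = 95.0%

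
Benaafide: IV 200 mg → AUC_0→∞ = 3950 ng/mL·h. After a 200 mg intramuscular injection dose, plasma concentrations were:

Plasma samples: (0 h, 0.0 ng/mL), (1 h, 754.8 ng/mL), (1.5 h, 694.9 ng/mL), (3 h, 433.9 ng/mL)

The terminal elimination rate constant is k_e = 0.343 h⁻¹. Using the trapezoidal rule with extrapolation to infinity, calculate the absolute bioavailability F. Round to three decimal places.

Trapezoidal AUC_0→3 (intramuscular injection):
  [0→1]: (0.0+754.8)/2 × 1 = 377.4
  [1→1.5]: (754.8+694.9)/2 × 0.5 = 362.425
  [1.5→3]: (694.9+433.9)/2 × 1.5 = 846.6
  Sum = 1586.425 ng/mL·h
Tail: C_last/k_e = 433.9/0.343 = 1265.015
AUC_0→∞ (intramuscular injection) = 1586.425 + 1265.015 = 2851.44 ng/mL·h
F = (AUC_ev/D_ev)/(AUC_iv/D_iv) = (2851.44/200)/(3950/200) = 14.2572/19.75 = 0.7219

F = 0.722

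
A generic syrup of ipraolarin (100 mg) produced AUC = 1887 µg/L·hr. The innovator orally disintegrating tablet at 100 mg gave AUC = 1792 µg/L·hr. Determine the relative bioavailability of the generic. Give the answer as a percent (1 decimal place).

F_rel = (AUC_test/D_test) / (AUC_ref/D_ref)
      = (1887/100) / (1792/100)
      = 18.87 / 17.92 = 1.0530 = 105.30%

F_rel = 105.3%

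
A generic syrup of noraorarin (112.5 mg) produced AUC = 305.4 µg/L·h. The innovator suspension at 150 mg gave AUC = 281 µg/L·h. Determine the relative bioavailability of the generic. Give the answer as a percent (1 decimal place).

F_rel = (AUC_test/D_test) / (AUC_ref/D_ref)
      = (305.4/112.5) / (281/150)
      = 2.71467 / 1.87333 = 1.4491 = 144.91%

F_rel = 144.9%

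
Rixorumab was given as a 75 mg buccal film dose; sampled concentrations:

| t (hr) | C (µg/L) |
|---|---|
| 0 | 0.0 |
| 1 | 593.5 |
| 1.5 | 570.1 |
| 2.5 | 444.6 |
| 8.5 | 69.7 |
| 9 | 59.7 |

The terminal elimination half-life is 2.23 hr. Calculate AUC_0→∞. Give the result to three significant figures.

AUC = 2860 µg/L·hr

Trapezoidal AUC_0→9:
  [0→1]: (0.0+593.5)/2 × 1 = 296.75
  [1→1.5]: (593.5+570.1)/2 × 0.5 = 290.9
  [1.5→2.5]: (570.1+444.6)/2 × 1 = 507.35
  [2.5→8.5]: (444.6+69.7)/2 × 6 = 1542.9
  [8.5→9]: (69.7+59.7)/2 × 0.5 = 32.35
  Sum = 2670.25 µg/L·hr
k_e = ln2 / t½ = 0.693147 / 2.23 = 0.3108 hr^-1
Extrapolated tail: C_last / k_e = 59.7 / 0.3108 = 192.085
AUC_0→∞ = 2670.25 + 192.085 = 2862.335 µg/L·hr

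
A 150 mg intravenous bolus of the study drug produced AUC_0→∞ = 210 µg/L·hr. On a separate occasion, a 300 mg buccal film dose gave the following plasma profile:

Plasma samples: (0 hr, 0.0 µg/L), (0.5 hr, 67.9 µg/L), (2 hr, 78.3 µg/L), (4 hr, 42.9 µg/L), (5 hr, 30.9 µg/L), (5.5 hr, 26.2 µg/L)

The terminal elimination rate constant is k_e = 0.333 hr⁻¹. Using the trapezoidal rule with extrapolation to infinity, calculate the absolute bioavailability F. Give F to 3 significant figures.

F = 0.899

Trapezoidal AUC_0→5.5 (buccal film):
  [0→0.5]: (0.0+67.9)/2 × 0.5 = 16.975
  [0.5→2]: (67.9+78.3)/2 × 1.5 = 109.65
  [2→4]: (78.3+42.9)/2 × 2 = 121.2
  [4→5]: (42.9+30.9)/2 × 1 = 36.9
  [5→5.5]: (30.9+26.2)/2 × 0.5 = 14.275
  Sum = 299.0 µg/L·hr
Tail: C_last/k_e = 26.2/0.333 = 78.679
AUC_0→∞ (buccal film) = 299.0 + 78.679 = 377.679 µg/L·hr
F = (AUC_ev/D_ev)/(AUC_iv/D_iv) = (377.679/300)/(210/150) = 1.25893/1.4 = 0.8992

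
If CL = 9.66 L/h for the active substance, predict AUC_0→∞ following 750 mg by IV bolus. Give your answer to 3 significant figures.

AUC_0→∞ = Dose_iv / CL
        = 750 / 9.66 = 77.6398 mg/L·h

AUC = 77.6 mg/L·h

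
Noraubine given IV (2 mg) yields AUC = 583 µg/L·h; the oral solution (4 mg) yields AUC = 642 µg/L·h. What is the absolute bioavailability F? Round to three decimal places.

F = (AUC_ev / D_ev) / (AUC_iv / D_iv)
  = (642/4) / (583/2)
  = 160.5 / 291.5 = 0.5506

F = 0.551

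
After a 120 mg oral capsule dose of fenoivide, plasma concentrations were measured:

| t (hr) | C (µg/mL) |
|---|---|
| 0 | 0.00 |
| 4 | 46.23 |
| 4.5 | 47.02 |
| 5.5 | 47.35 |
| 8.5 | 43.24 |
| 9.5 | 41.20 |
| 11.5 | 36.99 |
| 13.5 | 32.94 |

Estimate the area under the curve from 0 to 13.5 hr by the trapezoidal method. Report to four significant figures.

Trapezoidal AUC_0→13.5:
  [0→4]: (0.00+46.23)/2 × 4 = 92.46
  [4→4.5]: (46.23+47.02)/2 × 0.5 = 23.3125
  [4.5→5.5]: (47.02+47.35)/2 × 1 = 47.185
  [5.5→8.5]: (47.35+43.24)/2 × 3 = 135.885
  [8.5→9.5]: (43.24+41.20)/2 × 1 = 42.22
  [9.5→11.5]: (41.20+36.99)/2 × 2 = 78.19
  [11.5→13.5]: (36.99+32.94)/2 × 2 = 69.93
  Sum = 489.1825 µg/mL·hr

AUC = 489.2 µg/mL·hr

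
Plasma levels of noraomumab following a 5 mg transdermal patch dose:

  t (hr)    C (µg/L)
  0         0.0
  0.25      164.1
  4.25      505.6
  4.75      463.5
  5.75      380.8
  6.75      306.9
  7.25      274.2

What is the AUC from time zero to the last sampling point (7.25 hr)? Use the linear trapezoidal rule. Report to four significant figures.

Trapezoidal AUC_0→7.25:
  [0→0.25]: (0.0+164.1)/2 × 0.25 = 20.5125
  [0.25→4.25]: (164.1+505.6)/2 × 4 = 1339.4
  [4.25→4.75]: (505.6+463.5)/2 × 0.5 = 242.275
  [4.75→5.75]: (463.5+380.8)/2 × 1 = 422.15
  [5.75→6.75]: (380.8+306.9)/2 × 1 = 343.85
  [6.75→7.25]: (306.9+274.2)/2 × 0.5 = 145.275
  Sum = 2513.4625 µg/L·hr

AUC = 2513 µg/L·hr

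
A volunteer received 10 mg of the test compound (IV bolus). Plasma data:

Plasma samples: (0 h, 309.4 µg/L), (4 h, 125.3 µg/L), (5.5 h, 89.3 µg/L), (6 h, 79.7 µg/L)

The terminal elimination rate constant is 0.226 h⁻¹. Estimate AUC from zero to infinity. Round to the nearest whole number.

AUC = 1425 µg/L·h

Trapezoidal AUC_0→6:
  [0→4]: (309.4+125.3)/2 × 4 = 869.4
  [4→5.5]: (125.3+89.3)/2 × 1.5 = 160.95
  [5.5→6]: (89.3+79.7)/2 × 0.5 = 42.25
  Sum = 1072.6 µg/L·h
Extrapolated tail: C_last / k_e = 79.7 / 0.226 = 352.655
AUC_0→∞ = 1072.6 + 352.655 = 1425.255 µg/L·h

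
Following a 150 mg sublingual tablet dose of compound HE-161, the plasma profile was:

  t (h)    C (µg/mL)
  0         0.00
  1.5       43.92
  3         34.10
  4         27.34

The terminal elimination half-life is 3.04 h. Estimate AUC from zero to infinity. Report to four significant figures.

Trapezoidal AUC_0→4:
  [0→1.5]: (0.00+43.92)/2 × 1.5 = 32.94
  [1.5→3]: (43.92+34.10)/2 × 1.5 = 58.515
  [3→4]: (34.10+27.34)/2 × 1 = 30.72
  Sum = 122.175 µg/mL·h
k_e = ln2 / t½ = 0.693147 / 3.04 = 0.2280 h^-1
Extrapolated tail: C_last / k_e = 27.34 / 0.228 = 119.912
AUC_0→∞ = 122.175 + 119.912 = 242.087 µg/mL·h

AUC = 242.1 µg/mL·h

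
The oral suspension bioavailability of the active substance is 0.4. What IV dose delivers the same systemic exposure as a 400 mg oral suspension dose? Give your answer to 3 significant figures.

D_iv = 160 mg

Systemic exposure from an extravascular dose = F × D_ev, so the equivalent IV dose is F × D_ev.
D_iv = F × D_ev = 0.4 × 400 = 160 mg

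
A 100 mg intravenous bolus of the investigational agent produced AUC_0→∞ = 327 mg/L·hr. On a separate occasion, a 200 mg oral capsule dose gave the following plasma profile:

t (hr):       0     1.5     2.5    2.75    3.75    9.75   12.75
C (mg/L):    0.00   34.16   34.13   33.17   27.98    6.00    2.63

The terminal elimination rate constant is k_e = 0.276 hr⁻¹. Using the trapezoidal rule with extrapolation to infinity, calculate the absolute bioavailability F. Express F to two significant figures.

F = 0.34

Trapezoidal AUC_0→12.75 (oral capsule):
  [0→1.5]: (0.00+34.16)/2 × 1.5 = 25.62
  [1.5→2.5]: (34.16+34.13)/2 × 1 = 34.145
  [2.5→2.75]: (34.13+33.17)/2 × 0.25 = 8.4125
  [2.75→3.75]: (33.17+27.98)/2 × 1 = 30.575
  [3.75→9.75]: (27.98+6.00)/2 × 6 = 101.94
  [9.75→12.75]: (6.00+2.63)/2 × 3 = 12.945
  Sum = 213.6375 mg/L·hr
Tail: C_last/k_e = 2.63/0.276 = 9.529
AUC_0→∞ (oral capsule) = 213.6375 + 9.529 = 223.1665 mg/L·hr
F = (AUC_ev/D_ev)/(AUC_iv/D_iv) = (223.1665/200)/(327/100) = 1.1158325/3.27 = 0.3412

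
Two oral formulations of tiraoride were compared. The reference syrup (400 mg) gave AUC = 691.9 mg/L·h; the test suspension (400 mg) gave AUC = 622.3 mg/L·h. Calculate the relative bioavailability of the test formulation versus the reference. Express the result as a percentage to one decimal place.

F_rel = 89.9%

F_rel = (AUC_test/D_test) / (AUC_ref/D_ref)
      = (622.3/400) / (691.9/400)
      = 1.55575 / 1.72975 = 0.8994 = 89.94%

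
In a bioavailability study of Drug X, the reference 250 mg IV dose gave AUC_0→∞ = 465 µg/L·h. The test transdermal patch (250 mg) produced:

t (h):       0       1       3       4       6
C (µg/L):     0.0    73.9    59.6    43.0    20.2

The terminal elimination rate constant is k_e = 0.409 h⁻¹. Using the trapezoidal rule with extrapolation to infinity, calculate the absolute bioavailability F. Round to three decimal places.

Trapezoidal AUC_0→6 (transdermal patch):
  [0→1]: (0.0+73.9)/2 × 1 = 36.95
  [1→3]: (73.9+59.6)/2 × 2 = 133.5
  [3→4]: (59.6+43.0)/2 × 1 = 51.3
  [4→6]: (43.0+20.2)/2 × 2 = 63.2
  Sum = 284.95 µg/L·h
Tail: C_last/k_e = 20.2/0.409 = 49.389
AUC_0→∞ (transdermal patch) = 284.95 + 49.389 = 334.339 µg/L·h
F = (AUC_ev/D_ev)/(AUC_iv/D_iv) = (334.339/250)/(465/250) = 1.337356/1.86 = 0.7190

F = 0.719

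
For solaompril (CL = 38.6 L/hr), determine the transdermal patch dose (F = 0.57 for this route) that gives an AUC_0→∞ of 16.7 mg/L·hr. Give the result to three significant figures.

Dose = CL × AUC_0→∞ / F
     = 38.6 × 16.7 / 0.57 = 1130.91 mg

Dose = 1130 mg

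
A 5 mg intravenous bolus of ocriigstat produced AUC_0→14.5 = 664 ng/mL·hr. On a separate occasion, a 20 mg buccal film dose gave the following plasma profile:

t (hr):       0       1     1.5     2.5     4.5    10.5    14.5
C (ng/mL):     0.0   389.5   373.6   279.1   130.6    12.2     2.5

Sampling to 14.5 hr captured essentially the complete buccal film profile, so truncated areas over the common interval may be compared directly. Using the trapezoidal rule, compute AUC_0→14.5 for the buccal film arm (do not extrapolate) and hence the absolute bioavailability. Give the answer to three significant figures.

F = 0.595

Trapezoidal AUC_0→14.5 (buccal film):
  [0→1]: (0.0+389.5)/2 × 1 = 194.75
  [1→1.5]: (389.5+373.6)/2 × 0.5 = 190.775
  [1.5→2.5]: (373.6+279.1)/2 × 1 = 326.35
  [2.5→4.5]: (279.1+130.6)/2 × 2 = 409.7
  [4.5→10.5]: (130.6+12.2)/2 × 6 = 428.4
  [10.5→14.5]: (12.2+2.5)/2 × 4 = 29.4
  Sum = 1579.375 ng/mL·hr
F = (AUC_ev/D_ev)/(AUC_iv/D_iv) = (1579.375/20)/(664/5) = 78.96875/132.8 = 0.5946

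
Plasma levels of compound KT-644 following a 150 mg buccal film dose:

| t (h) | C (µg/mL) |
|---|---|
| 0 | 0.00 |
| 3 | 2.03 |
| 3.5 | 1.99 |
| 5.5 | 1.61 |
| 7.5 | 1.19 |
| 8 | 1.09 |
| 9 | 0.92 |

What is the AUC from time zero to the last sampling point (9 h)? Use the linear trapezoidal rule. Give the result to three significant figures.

Trapezoidal AUC_0→9:
  [0→3]: (0.00+2.03)/2 × 3 = 3.045
  [3→3.5]: (2.03+1.99)/2 × 0.5 = 1.005
  [3.5→5.5]: (1.99+1.61)/2 × 2 = 3.6
  [5.5→7.5]: (1.61+1.19)/2 × 2 = 2.8
  [7.5→8]: (1.19+1.09)/2 × 0.5 = 0.57
  [8→9]: (1.09+0.92)/2 × 1 = 1.005
  Sum = 12.025 µg/mL·h

AUC = 12.0 µg/mL·h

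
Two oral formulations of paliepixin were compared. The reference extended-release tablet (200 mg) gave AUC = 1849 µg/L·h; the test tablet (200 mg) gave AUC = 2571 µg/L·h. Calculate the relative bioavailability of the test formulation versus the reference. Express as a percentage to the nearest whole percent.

F_rel = (AUC_test/D_test) / (AUC_ref/D_ref)
      = (2571/200) / (1849/200)
      = 12.855 / 9.245 = 1.3905 = 139.05%

F_rel = 139%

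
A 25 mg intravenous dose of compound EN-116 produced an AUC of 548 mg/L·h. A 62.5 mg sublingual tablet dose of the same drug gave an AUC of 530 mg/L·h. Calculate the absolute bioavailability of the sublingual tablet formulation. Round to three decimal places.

F = 0.387

F = (AUC_ev / D_ev) / (AUC_iv / D_iv)
  = (530/62.5) / (548/25)
  = 8.48 / 21.92 = 0.3869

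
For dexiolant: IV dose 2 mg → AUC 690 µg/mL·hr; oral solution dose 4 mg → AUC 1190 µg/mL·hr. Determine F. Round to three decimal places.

F = 0.862

F = (AUC_ev / D_ev) / (AUC_iv / D_iv)
  = (1190/4) / (690/2)
  = 297.5 / 345 = 0.8623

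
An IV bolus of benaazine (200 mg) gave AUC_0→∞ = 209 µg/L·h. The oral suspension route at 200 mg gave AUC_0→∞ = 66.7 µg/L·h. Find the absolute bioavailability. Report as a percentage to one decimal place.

F = (AUC_ev / D_ev) / (AUC_iv / D_iv)
  = (66.7/200) / (209/200)
  = 0.3335 / 1.045 = 0.3191
  = 31.91%

F = 31.9%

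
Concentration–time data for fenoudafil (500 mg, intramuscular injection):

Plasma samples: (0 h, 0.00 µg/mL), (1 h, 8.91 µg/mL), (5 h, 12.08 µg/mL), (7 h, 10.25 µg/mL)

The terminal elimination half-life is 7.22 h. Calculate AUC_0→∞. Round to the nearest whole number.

Trapezoidal AUC_0→7:
  [0→1]: (0.00+8.91)/2 × 1 = 4.455
  [1→5]: (8.91+12.08)/2 × 4 = 41.98
  [5→7]: (12.08+10.25)/2 × 2 = 22.33
  Sum = 68.765 µg/mL·h
k_e = ln2 / t½ = 0.693147 / 7.22 = 0.0960 h^-1
Extrapolated tail: C_last / k_e = 10.25 / 0.096 = 106.771
AUC_0→∞ = 68.765 + 106.771 = 175.536 µg/mL·h

AUC = 176 µg/mL·h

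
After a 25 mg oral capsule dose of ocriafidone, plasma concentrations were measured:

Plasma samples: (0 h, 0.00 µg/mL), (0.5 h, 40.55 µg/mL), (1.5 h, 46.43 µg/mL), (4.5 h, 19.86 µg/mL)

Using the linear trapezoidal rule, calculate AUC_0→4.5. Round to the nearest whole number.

Trapezoidal AUC_0→4.5:
  [0→0.5]: (0.00+40.55)/2 × 0.5 = 10.1375
  [0.5→1.5]: (40.55+46.43)/2 × 1 = 43.49
  [1.5→4.5]: (46.43+19.86)/2 × 3 = 99.435
  Sum = 153.0625 µg/mL·h

AUC = 153 µg/mL·h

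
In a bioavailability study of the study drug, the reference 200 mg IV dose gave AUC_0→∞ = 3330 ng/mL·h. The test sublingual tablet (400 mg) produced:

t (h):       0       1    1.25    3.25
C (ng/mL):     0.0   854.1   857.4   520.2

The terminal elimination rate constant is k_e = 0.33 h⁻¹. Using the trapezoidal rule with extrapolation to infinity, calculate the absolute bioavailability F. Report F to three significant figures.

F = 0.540

Trapezoidal AUC_0→3.25 (sublingual tablet):
  [0→1]: (0.0+854.1)/2 × 1 = 427.05
  [1→1.25]: (854.1+857.4)/2 × 0.25 = 213.9375
  [1.25→3.25]: (857.4+520.2)/2 × 2 = 1377.6
  Sum = 2018.5875 ng/mL·h
Tail: C_last/k_e = 520.2/0.33 = 1576.364
AUC_0→∞ (sublingual tablet) = 2018.5875 + 1576.364 = 3594.9515 ng/mL·h
F = (AUC_ev/D_ev)/(AUC_iv/D_iv) = (3594.9515/400)/(3330/200) = 8.98738/16.65 = 0.5398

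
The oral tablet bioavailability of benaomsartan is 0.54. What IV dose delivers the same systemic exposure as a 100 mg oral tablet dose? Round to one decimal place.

D_iv = 54.0 mg

Systemic exposure from an extravascular dose = F × D_ev, so the equivalent IV dose is F × D_ev.
D_iv = F × D_ev = 0.54 × 100 = 54 mg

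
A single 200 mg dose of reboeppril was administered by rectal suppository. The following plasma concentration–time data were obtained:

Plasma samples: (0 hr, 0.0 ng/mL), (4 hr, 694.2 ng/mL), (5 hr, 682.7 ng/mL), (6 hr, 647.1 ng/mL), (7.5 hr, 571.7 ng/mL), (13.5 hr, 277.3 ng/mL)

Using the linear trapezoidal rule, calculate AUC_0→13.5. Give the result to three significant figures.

Trapezoidal AUC_0→13.5:
  [0→4]: (0.0+694.2)/2 × 4 = 1388.4
  [4→5]: (694.2+682.7)/2 × 1 = 688.45
  [5→6]: (682.7+647.1)/2 × 1 = 664.9
  [6→7.5]: (647.1+571.7)/2 × 1.5 = 914.1
  [7.5→13.5]: (571.7+277.3)/2 × 6 = 2547.0
  Sum = 6202.85 ng/mL·hr

AUC = 6200 ng/mL·hr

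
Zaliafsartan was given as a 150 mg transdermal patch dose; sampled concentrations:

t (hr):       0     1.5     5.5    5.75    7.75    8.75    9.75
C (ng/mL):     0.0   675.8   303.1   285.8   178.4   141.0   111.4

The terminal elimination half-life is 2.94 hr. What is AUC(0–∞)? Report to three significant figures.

Trapezoidal AUC_0→9.75:
  [0→1.5]: (0.0+675.8)/2 × 1.5 = 506.85
  [1.5→5.5]: (675.8+303.1)/2 × 4 = 1957.8
  [5.5→5.75]: (303.1+285.8)/2 × 0.25 = 73.6125
  [5.75→7.75]: (285.8+178.4)/2 × 2 = 464.2
  [7.75→8.75]: (178.4+141.0)/2 × 1 = 159.7
  [8.75→9.75]: (141.0+111.4)/2 × 1 = 126.2
  Sum = 3288.3625 ng/mL·hr
k_e = ln2 / t½ = 0.693147 / 2.94 = 0.2358 hr^-1
Extrapolated tail: C_last / k_e = 111.4 / 0.2358 = 472.434
AUC_0→∞ = 3288.3625 + 472.434 = 3760.7965 ng/mL·hr

AUC = 3760 ng/mL·hr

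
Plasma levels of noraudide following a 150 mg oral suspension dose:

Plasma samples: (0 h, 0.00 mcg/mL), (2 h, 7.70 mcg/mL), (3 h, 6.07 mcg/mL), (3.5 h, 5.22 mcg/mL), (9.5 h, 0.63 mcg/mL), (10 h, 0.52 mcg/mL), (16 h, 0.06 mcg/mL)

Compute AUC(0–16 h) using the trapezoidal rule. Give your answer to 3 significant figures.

AUC = 37.0 mcg/mL·h

Trapezoidal AUC_0→16:
  [0→2]: (0.00+7.70)/2 × 2 = 7.7
  [2→3]: (7.70+6.07)/2 × 1 = 6.885
  [3→3.5]: (6.07+5.22)/2 × 0.5 = 2.8225
  [3.5→9.5]: (5.22+0.63)/2 × 6 = 17.55
  [9.5→10]: (0.63+0.52)/2 × 0.5 = 0.2875
  [10→16]: (0.52+0.06)/2 × 6 = 1.74
  Sum = 36.985 mcg/mL·h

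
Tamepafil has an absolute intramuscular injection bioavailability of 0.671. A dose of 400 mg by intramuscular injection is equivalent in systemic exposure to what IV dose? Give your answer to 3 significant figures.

D_iv = 268 mg

Systemic exposure from an extravascular dose = F × D_ev, so the equivalent IV dose is F × D_ev.
D_iv = F × D_ev = 0.671 × 400 = 268.4 mg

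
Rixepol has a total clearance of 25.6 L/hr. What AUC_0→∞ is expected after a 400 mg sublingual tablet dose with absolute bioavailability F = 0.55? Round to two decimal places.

AUC = 8.59 mg/L·hr

AUC_0→∞ = F × Dose / CL
        = 0.55 × 400 / 25.6 = 8.59375 mg/L·hr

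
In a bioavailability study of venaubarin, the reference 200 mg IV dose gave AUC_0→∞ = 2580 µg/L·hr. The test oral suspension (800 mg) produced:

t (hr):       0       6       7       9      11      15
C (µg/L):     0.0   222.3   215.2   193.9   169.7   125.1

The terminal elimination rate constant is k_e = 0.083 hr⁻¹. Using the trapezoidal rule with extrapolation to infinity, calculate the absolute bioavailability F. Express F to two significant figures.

Trapezoidal AUC_0→15 (oral suspension):
  [0→6]: (0.0+222.3)/2 × 6 = 666.9
  [6→7]: (222.3+215.2)/2 × 1 = 218.75
  [7→9]: (215.2+193.9)/2 × 2 = 409.1
  [9→11]: (193.9+169.7)/2 × 2 = 363.6
  [11→15]: (169.7+125.1)/2 × 4 = 589.6
  Sum = 2247.95 µg/L·hr
Tail: C_last/k_e = 125.1/0.083 = 1507.229
AUC_0→∞ (oral suspension) = 2247.95 + 1507.229 = 3755.179 µg/L·hr
F = (AUC_ev/D_ev)/(AUC_iv/D_iv) = (3755.179/800)/(2580/200) = 4.69397/12.9 = 0.3639

F = 0.36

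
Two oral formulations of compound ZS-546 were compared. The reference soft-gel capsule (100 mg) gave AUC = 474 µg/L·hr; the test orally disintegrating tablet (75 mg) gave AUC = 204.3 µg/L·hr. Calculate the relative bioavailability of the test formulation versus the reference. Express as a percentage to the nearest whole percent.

F_rel = (AUC_test/D_test) / (AUC_ref/D_ref)
      = (204.3/75) / (474/100)
      = 2.724 / 4.74 = 0.5747 = 57.47%

F_rel = 57%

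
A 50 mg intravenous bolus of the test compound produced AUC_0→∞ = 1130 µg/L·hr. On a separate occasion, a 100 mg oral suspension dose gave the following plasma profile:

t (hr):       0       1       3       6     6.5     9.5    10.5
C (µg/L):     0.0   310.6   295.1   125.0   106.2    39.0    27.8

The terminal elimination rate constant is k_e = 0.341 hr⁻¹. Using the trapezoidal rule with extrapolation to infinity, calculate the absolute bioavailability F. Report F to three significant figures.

F = 0.788

Trapezoidal AUC_0→10.5 (oral suspension):
  [0→1]: (0.0+310.6)/2 × 1 = 155.3
  [1→3]: (310.6+295.1)/2 × 2 = 605.7
  [3→6]: (295.1+125.0)/2 × 3 = 630.15
  [6→6.5]: (125.0+106.2)/2 × 0.5 = 57.8
  [6.5→9.5]: (106.2+39.0)/2 × 3 = 217.8
  [9.5→10.5]: (39.0+27.8)/2 × 1 = 33.4
  Sum = 1700.15 µg/L·hr
Tail: C_last/k_e = 27.8/0.341 = 81.525
AUC_0→∞ (oral suspension) = 1700.15 + 81.525 = 1781.675 µg/L·hr
F = (AUC_ev/D_ev)/(AUC_iv/D_iv) = (1781.675/100)/(1130/50) = 17.81675/22.6 = 0.7884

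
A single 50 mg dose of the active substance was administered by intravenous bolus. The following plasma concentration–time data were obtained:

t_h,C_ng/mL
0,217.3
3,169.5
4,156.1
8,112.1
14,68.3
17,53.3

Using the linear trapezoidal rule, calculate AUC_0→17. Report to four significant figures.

AUC = 2003 ng/mL·h

Trapezoidal AUC_0→17:
  [0→3]: (217.3+169.5)/2 × 3 = 580.2
  [3→4]: (169.5+156.1)/2 × 1 = 162.8
  [4→8]: (156.1+112.1)/2 × 4 = 536.4
  [8→14]: (112.1+68.3)/2 × 6 = 541.2
  [14→17]: (68.3+53.3)/2 × 3 = 182.4
  Sum = 2003.0 ng/mL·h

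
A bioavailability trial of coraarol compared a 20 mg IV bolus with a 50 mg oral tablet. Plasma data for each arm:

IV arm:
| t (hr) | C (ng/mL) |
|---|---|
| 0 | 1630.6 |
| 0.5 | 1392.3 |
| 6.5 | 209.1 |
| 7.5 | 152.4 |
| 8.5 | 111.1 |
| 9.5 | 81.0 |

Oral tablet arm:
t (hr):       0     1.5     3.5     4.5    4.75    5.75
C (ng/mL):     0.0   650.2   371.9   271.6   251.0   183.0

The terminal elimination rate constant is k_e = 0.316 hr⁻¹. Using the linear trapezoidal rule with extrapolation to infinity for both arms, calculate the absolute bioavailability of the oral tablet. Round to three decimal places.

F = 0.173

Trapezoidal AUC_0→9.5 (IV):
  [0→0.5]: (1630.6+1392.3)/2 × 0.5 = 755.725
  [0.5→6.5]: (1392.3+209.1)/2 × 6 = 4804.2
  [6.5→7.5]: (209.1+152.4)/2 × 1 = 180.75
  [7.5→8.5]: (152.4+111.1)/2 × 1 = 131.75
  [8.5→9.5]: (111.1+81.0)/2 × 1 = 96.05
  Sum = 5968.475 ng/mL·hr
IV tail: 81.0/0.316 = 256.329; AUC_iv,0→∞ = 5968.475 + 256.329 = 6224.804 ng/mL·hr
Trapezoidal AUC_0→5.75 (oral tablet):
  [0→1.5]: (0.0+650.2)/2 × 1.5 = 487.65
  [1.5→3.5]: (650.2+371.9)/2 × 2 = 1022.1
  [3.5→4.5]: (371.9+271.6)/2 × 1 = 321.75
  [4.5→4.75]: (271.6+251.0)/2 × 0.25 = 65.325
  [4.75→5.75]: (251.0+183.0)/2 × 1 = 217.0
  Sum = 2113.825 ng/mL·hr
oral tablet tail: 183.0/0.316 = 579.114; AUC_ev,0→∞ = 2113.825 + 579.114 = 2692.939 ng/mL·hr
F = (AUC_ev/D_ev)/(AUC_iv/D_iv) = (2692.939/50)/(6224.804/20) = 53.85878/311.2402 = 0.1730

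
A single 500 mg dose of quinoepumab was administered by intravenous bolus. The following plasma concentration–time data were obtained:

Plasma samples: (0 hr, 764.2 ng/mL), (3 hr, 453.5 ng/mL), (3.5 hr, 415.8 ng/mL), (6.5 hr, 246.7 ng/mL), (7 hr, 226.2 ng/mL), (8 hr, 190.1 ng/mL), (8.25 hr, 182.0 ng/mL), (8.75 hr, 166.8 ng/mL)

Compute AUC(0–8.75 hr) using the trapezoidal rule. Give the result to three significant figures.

AUC = 3500 ng/mL·hr

Trapezoidal AUC_0→8.75:
  [0→3]: (764.2+453.5)/2 × 3 = 1826.55
  [3→3.5]: (453.5+415.8)/2 × 0.5 = 217.325
  [3.5→6.5]: (415.8+246.7)/2 × 3 = 993.75
  [6.5→7]: (246.7+226.2)/2 × 0.5 = 118.225
  [7→8]: (226.2+190.1)/2 × 1 = 208.15
  [8→8.25]: (190.1+182.0)/2 × 0.25 = 46.5125
  [8.25→8.75]: (182.0+166.8)/2 × 0.5 = 87.2
  Sum = 3497.7125 ng/mL·hr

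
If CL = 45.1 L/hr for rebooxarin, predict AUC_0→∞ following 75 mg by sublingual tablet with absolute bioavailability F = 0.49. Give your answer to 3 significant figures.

AUC = 0.815 mg/L·hr

AUC_0→∞ = F × Dose / CL
        = 0.49 × 75 / 45.1 = 0.814856 mg/L·hr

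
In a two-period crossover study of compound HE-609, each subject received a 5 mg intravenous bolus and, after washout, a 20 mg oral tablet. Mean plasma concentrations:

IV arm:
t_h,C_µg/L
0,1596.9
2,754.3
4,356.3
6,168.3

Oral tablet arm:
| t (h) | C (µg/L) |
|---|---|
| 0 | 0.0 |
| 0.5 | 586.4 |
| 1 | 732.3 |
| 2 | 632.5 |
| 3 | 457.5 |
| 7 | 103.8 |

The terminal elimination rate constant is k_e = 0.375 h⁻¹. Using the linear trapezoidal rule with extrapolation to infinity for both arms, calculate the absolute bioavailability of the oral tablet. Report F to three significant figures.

F = 0.175

Trapezoidal AUC_0→6 (IV):
  [0→2]: (1596.9+754.3)/2 × 2 = 2351.2
  [2→4]: (754.3+356.3)/2 × 2 = 1110.6
  [4→6]: (356.3+168.3)/2 × 2 = 524.6
  Sum = 3986.4 µg/L·h
IV tail: 168.3/0.375 = 448.800; AUC_iv,0→∞ = 3986.4 + 448.800 = 4435.2 µg/L·h
Trapezoidal AUC_0→7 (oral tablet):
  [0→0.5]: (0.0+586.4)/2 × 0.5 = 146.6
  [0.5→1]: (586.4+732.3)/2 × 0.5 = 329.675
  [1→2]: (732.3+632.5)/2 × 1 = 682.4
  [2→3]: (632.5+457.5)/2 × 1 = 545.0
  [3→7]: (457.5+103.8)/2 × 4 = 1122.6
  Sum = 2826.275 µg/L·h
oral tablet tail: 103.8/0.375 = 276.800; AUC_ev,0→∞ = 2826.275 + 276.800 = 3103.075 µg/L·h
F = (AUC_ev/D_ev)/(AUC_iv/D_iv) = (3103.075/20)/(4435.2/5) = 155.15375/887.04 = 0.1749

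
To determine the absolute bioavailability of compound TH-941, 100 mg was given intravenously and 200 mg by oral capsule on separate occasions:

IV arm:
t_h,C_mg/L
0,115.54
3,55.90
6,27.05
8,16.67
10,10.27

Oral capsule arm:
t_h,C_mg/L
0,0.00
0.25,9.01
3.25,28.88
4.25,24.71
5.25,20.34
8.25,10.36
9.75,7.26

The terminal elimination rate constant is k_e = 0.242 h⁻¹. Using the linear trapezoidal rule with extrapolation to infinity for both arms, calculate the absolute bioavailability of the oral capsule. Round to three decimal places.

F = 0.199

Trapezoidal AUC_0→10 (IV):
  [0→3]: (115.54+55.90)/2 × 3 = 257.16
  [3→6]: (55.90+27.05)/2 × 3 = 124.425
  [6→8]: (27.05+16.67)/2 × 2 = 43.72
  [8→10]: (16.67+10.27)/2 × 2 = 26.94
  Sum = 452.245 mg/L·h
IV tail: 10.27/0.242 = 42.438; AUC_iv,0→∞ = 452.245 + 42.438 = 494.683 mg/L·h
Trapezoidal AUC_0→9.75 (oral capsule):
  [0→0.25]: (0.00+9.01)/2 × 0.25 = 1.12625
  [0.25→3.25]: (9.01+28.88)/2 × 3 = 56.835
  [3.25→4.25]: (28.88+24.71)/2 × 1 = 26.795
  [4.25→5.25]: (24.71+20.34)/2 × 1 = 22.525
  [5.25→8.25]: (20.34+10.36)/2 × 3 = 46.05
  [8.25→9.75]: (10.36+7.26)/2 × 1.5 = 13.215
  Sum = 166.54625 mg/L·h
oral capsule tail: 7.26/0.242 = 30.000; AUC_ev,0→∞ = 166.54625 + 30.000 = 196.54625 mg/L·h
F = (AUC_ev/D_ev)/(AUC_iv/D_iv) = (196.54625/200)/(494.683/100) = 0.98273125/4.94683 = 0.1987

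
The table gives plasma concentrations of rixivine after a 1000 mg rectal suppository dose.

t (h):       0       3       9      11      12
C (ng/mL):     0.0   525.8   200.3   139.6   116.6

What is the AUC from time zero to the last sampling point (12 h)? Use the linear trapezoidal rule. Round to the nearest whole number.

Trapezoidal AUC_0→12:
  [0→3]: (0.0+525.8)/2 × 3 = 788.7
  [3→9]: (525.8+200.3)/2 × 6 = 2178.3
  [9→11]: (200.3+139.6)/2 × 2 = 339.9
  [11→12]: (139.6+116.6)/2 × 1 = 128.1
  Sum = 3435.0 ng/mL·h

AUC = 3435 ng/mL·h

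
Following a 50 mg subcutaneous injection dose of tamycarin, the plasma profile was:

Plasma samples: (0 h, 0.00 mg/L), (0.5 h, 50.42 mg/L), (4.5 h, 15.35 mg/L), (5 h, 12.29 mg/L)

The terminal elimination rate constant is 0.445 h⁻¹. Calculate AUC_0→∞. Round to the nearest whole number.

Trapezoidal AUC_0→5:
  [0→0.5]: (0.00+50.42)/2 × 0.5 = 12.605
  [0.5→4.5]: (50.42+15.35)/2 × 4 = 131.54
  [4.5→5]: (15.35+12.29)/2 × 0.5 = 6.91
  Sum = 151.055 mg/L·h
Extrapolated tail: C_last / k_e = 12.29 / 0.445 = 27.618
AUC_0→∞ = 151.055 + 27.618 = 178.673 mg/L·h

AUC = 179 mg/L·h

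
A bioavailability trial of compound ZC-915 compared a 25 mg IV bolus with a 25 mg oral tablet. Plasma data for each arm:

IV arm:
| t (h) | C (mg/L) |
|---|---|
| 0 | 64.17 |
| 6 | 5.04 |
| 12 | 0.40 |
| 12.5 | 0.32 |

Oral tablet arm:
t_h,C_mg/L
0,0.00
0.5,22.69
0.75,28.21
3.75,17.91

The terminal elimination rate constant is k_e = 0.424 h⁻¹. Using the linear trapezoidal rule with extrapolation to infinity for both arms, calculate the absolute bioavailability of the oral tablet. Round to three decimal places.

Trapezoidal AUC_0→12.5 (IV):
  [0→6]: (64.17+5.04)/2 × 6 = 207.63
  [6→12]: (5.04+0.40)/2 × 6 = 16.32
  [12→12.5]: (0.40+0.32)/2 × 0.5 = 0.18
  Sum = 224.13 mg/L·h
IV tail: 0.32/0.424 = 0.755; AUC_iv,0→∞ = 224.13 + 0.755 = 224.885 mg/L·h
Trapezoidal AUC_0→3.75 (oral tablet):
  [0→0.5]: (0.00+22.69)/2 × 0.5 = 5.6725
  [0.5→0.75]: (22.69+28.21)/2 × 0.25 = 6.3625
  [0.75→3.75]: (28.21+17.91)/2 × 3 = 69.18
  Sum = 81.215 mg/L·h
oral tablet tail: 17.91/0.424 = 42.241; AUC_ev,0→∞ = 81.215 + 42.241 = 123.456 mg/L·h
F = (AUC_ev/D_ev)/(AUC_iv/D_iv) = (123.456/25)/(224.885/25) = 4.93824/8.9954 = 0.5490

F = 0.549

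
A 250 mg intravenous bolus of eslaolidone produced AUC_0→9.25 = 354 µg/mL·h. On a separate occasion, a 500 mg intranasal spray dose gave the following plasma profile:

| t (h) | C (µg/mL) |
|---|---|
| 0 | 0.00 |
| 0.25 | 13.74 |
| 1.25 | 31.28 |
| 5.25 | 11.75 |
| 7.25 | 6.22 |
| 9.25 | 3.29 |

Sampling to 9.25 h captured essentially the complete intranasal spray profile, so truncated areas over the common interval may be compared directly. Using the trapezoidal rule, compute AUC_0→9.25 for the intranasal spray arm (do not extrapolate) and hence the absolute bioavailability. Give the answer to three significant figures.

F = 0.195

Trapezoidal AUC_0→9.25 (intranasal spray):
  [0→0.25]: (0.00+13.74)/2 × 0.25 = 1.7175
  [0.25→1.25]: (13.74+31.28)/2 × 1 = 22.51
  [1.25→5.25]: (31.28+11.75)/2 × 4 = 86.06
  [5.25→7.25]: (11.75+6.22)/2 × 2 = 17.97
  [7.25→9.25]: (6.22+3.29)/2 × 2 = 9.51
  Sum = 137.7675 µg/mL·h
F = (AUC_ev/D_ev)/(AUC_iv/D_iv) = (137.7675/500)/(354/250) = 0.275535/1.416 = 0.1946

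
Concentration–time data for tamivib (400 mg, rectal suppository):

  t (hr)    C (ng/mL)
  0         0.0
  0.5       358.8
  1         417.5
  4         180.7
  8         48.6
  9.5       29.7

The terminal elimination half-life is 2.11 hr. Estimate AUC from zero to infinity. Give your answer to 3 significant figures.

Trapezoidal AUC_0→9.5:
  [0→0.5]: (0.0+358.8)/2 × 0.5 = 89.7
  [0.5→1]: (358.8+417.5)/2 × 0.5 = 194.075
  [1→4]: (417.5+180.7)/2 × 3 = 897.3
  [4→8]: (180.7+48.6)/2 × 4 = 458.6
  [8→9.5]: (48.6+29.7)/2 × 1.5 = 58.725
  Sum = 1698.4 ng/mL·hr
k_e = ln2 / t½ = 0.693147 / 2.11 = 0.3285 hr^-1
Extrapolated tail: C_last / k_e = 29.7 / 0.3285 = 90.411
AUC_0→∞ = 1698.4 + 90.411 = 1788.811 ng/mL·hr

AUC = 1790 ng/mL·hr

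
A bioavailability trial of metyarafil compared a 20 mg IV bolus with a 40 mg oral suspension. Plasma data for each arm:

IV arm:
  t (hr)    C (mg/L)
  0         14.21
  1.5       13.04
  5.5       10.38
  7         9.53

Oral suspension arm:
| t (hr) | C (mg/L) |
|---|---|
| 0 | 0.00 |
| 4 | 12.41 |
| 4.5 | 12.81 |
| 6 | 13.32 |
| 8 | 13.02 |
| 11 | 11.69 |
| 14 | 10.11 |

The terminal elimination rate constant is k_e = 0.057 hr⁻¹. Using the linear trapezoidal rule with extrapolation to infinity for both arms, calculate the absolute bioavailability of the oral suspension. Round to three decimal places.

F = 0.650

Trapezoidal AUC_0→7 (IV):
  [0→1.5]: (14.21+13.04)/2 × 1.5 = 20.4375
  [1.5→5.5]: (13.04+10.38)/2 × 4 = 46.84
  [5.5→7]: (10.38+9.53)/2 × 1.5 = 14.9325
  Sum = 82.21 mg/L·hr
IV tail: 9.53/0.057 = 167.193; AUC_iv,0→∞ = 82.21 + 167.193 = 249.403 mg/L·hr
Trapezoidal AUC_0→14 (oral suspension):
  [0→4]: (0.00+12.41)/2 × 4 = 24.82
  [4→4.5]: (12.41+12.81)/2 × 0.5 = 6.305
  [4.5→6]: (12.81+13.32)/2 × 1.5 = 19.5975
  [6→8]: (13.32+13.02)/2 × 2 = 26.34
  [8→11]: (13.02+11.69)/2 × 3 = 37.065
  [11→14]: (11.69+10.11)/2 × 3 = 32.7
  Sum = 146.8275 mg/L·hr
oral suspension tail: 10.11/0.057 = 177.368; AUC_ev,0→∞ = 146.8275 + 177.368 = 324.1955 mg/L·hr
F = (AUC_ev/D_ev)/(AUC_iv/D_iv) = (324.1955/40)/(249.403/20) = 8.1048875/12.47015 = 0.6499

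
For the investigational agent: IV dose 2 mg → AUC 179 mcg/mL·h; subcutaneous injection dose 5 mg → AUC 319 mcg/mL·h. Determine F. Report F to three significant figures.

F = 0.713

F = (AUC_ev / D_ev) / (AUC_iv / D_iv)
  = (319/5) / (179/2)
  = 63.8 / 89.5 = 0.7128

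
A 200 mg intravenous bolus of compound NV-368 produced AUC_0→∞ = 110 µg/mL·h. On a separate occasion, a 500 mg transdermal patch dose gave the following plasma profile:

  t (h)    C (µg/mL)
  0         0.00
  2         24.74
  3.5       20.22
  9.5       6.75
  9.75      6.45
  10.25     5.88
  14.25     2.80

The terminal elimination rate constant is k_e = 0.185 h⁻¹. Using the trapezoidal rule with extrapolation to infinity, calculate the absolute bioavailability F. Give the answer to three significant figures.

F = 0.642

Trapezoidal AUC_0→14.25 (transdermal patch):
  [0→2]: (0.00+24.74)/2 × 2 = 24.74
  [2→3.5]: (24.74+20.22)/2 × 1.5 = 33.72
  [3.5→9.5]: (20.22+6.75)/2 × 6 = 80.91
  [9.5→9.75]: (6.75+6.45)/2 × 0.25 = 1.65
  [9.75→10.25]: (6.45+5.88)/2 × 0.5 = 3.0825
  [10.25→14.25]: (5.88+2.80)/2 × 4 = 17.36
  Sum = 161.4625 µg/mL·h
Tail: C_last/k_e = 2.80/0.185 = 15.135
AUC_0→∞ (transdermal patch) = 161.4625 + 15.135 = 176.5975 µg/mL·h
F = (AUC_ev/D_ev)/(AUC_iv/D_iv) = (176.5975/500)/(110/200) = 0.353195/0.55 = 0.6422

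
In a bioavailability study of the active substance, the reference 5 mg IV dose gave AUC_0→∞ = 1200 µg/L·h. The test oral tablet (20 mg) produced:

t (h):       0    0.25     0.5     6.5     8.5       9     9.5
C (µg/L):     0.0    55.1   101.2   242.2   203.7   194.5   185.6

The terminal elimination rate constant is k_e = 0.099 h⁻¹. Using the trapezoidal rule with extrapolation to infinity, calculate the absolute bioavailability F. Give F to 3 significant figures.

F = 0.744

Trapezoidal AUC_0→9.5 (oral tablet):
  [0→0.25]: (0.0+55.1)/2 × 0.25 = 6.8875
  [0.25→0.5]: (55.1+101.2)/2 × 0.25 = 19.5375
  [0.5→6.5]: (101.2+242.2)/2 × 6 = 1030.2
  [6.5→8.5]: (242.2+203.7)/2 × 2 = 445.9
  [8.5→9]: (203.7+194.5)/2 × 0.5 = 99.55
  [9→9.5]: (194.5+185.6)/2 × 0.5 = 95.025
  Sum = 1697.1 µg/L·h
Tail: C_last/k_e = 185.6/0.099 = 1874.747
AUC_0→∞ (oral tablet) = 1697.1 + 1874.747 = 3571.847 µg/L·h
F = (AUC_ev/D_ev)/(AUC_iv/D_iv) = (3571.847/20)/(1200/5) = 178.59235/240 = 0.7441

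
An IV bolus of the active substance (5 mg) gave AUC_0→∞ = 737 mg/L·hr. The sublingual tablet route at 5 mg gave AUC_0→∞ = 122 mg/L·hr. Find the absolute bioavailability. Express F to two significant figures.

F = 0.17

F = (AUC_ev / D_ev) / (AUC_iv / D_iv)
  = (122/5) / (737/5)
  = 24.4 / 147.4 = 0.1655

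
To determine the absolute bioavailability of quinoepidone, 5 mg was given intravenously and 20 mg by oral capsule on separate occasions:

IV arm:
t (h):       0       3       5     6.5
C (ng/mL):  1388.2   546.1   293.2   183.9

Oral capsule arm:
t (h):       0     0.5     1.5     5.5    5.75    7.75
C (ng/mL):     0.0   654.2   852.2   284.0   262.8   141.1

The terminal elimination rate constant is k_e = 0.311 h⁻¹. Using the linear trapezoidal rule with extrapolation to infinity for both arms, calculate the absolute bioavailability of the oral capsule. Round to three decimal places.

F = 0.219

Trapezoidal AUC_0→6.5 (IV):
  [0→3]: (1388.2+546.1)/2 × 3 = 2901.45
  [3→5]: (546.1+293.2)/2 × 2 = 839.3
  [5→6.5]: (293.2+183.9)/2 × 1.5 = 357.825
  Sum = 4098.575 ng/mL·h
IV tail: 183.9/0.311 = 591.318; AUC_iv,0→∞ = 4098.575 + 591.318 = 4689.893 ng/mL·h
Trapezoidal AUC_0→7.75 (oral capsule):
  [0→0.5]: (0.0+654.2)/2 × 0.5 = 163.55
  [0.5→1.5]: (654.2+852.2)/2 × 1 = 753.2
  [1.5→5.5]: (852.2+284.0)/2 × 4 = 2272.4
  [5.5→5.75]: (284.0+262.8)/2 × 0.25 = 68.35
  [5.75→7.75]: (262.8+141.1)/2 × 2 = 403.9
  Sum = 3661.4 ng/mL·h
oral capsule tail: 141.1/0.311 = 453.698; AUC_ev,0→∞ = 3661.4 + 453.698 = 4115.098 ng/mL·h
F = (AUC_ev/D_ev)/(AUC_iv/D_iv) = (4115.098/20)/(4689.893/5) = 205.7549/937.9786 = 0.2194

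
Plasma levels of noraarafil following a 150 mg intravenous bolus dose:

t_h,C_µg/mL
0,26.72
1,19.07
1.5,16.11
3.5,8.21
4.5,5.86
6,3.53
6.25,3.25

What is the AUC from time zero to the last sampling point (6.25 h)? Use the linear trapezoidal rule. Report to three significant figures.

Trapezoidal AUC_0→6.25:
  [0→1]: (26.72+19.07)/2 × 1 = 22.895
  [1→1.5]: (19.07+16.11)/2 × 0.5 = 8.795
  [1.5→3.5]: (16.11+8.21)/2 × 2 = 24.32
  [3.5→4.5]: (8.21+5.86)/2 × 1 = 7.035
  [4.5→6]: (5.86+3.53)/2 × 1.5 = 7.0425
  [6→6.25]: (3.53+3.25)/2 × 0.25 = 0.8475
  Sum = 70.935 µg/mL·h

AUC = 70.9 µg/mL·h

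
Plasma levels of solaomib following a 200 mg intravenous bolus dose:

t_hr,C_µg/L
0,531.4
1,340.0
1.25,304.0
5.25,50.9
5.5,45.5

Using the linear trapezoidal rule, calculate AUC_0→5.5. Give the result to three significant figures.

AUC = 1240 µg/L·hr

Trapezoidal AUC_0→5.5:
  [0→1]: (531.4+340.0)/2 × 1 = 435.7
  [1→1.25]: (340.0+304.0)/2 × 0.25 = 80.5
  [1.25→5.25]: (304.0+50.9)/2 × 4 = 709.8
  [5.25→5.5]: (50.9+45.5)/2 × 0.25 = 12.05
  Sum = 1238.05 µg/L·hr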